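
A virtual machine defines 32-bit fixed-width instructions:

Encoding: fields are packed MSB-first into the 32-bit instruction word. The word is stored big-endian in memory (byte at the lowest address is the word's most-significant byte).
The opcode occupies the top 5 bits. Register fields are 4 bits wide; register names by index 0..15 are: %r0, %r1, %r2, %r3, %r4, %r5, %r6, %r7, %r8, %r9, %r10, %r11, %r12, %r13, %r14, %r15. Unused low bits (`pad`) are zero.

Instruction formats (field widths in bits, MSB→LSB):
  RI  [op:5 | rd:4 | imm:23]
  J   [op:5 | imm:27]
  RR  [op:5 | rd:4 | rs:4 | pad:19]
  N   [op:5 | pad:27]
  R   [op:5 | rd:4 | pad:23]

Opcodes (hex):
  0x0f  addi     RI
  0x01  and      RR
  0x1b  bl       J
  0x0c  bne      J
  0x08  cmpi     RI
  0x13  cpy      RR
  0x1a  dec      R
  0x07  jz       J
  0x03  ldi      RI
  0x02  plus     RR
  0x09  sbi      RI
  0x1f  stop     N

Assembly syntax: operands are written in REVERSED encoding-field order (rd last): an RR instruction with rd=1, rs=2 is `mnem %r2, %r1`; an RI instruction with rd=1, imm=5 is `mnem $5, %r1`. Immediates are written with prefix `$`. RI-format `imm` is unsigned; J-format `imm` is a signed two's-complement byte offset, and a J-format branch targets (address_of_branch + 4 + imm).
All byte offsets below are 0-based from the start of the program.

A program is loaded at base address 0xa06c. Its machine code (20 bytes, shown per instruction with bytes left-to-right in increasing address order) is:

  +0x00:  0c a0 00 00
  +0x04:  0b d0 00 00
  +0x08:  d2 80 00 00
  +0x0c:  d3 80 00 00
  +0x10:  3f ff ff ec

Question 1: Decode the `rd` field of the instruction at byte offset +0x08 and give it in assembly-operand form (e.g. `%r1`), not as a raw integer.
%r5

off 0x08: read d2 80 00 00 as big → 0xd2800000
  opcode bits[31:27]=0x1a: dec/R
  [26:23] rd=5 = %r5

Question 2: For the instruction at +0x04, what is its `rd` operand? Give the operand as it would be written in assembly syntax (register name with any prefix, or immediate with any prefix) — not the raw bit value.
%r7

off 0x04: read 0b d0 00 00 as big → 0x0bd00000
  op=0x0bd00000>>27=0x1 ⇒ and (RR)
  [26:23] rd=7 = %r7
  [22:19] rs=10 = %r10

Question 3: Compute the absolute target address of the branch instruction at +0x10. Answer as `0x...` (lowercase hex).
0xa06c

[10] 3f ff ff ec → 0x3fffffec
  opcode bits[31:27]=0x7: jz/J
  imm: (w>>0)&0x7ffffff=0x7ffffec (s27→-20) → $-20
  target = base 0xa06c + off 0x10 + 4 + imm -20 = 0xa06c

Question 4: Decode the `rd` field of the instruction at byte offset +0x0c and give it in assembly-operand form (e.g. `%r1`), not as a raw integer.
@+0c  big-endian(d3 80 00 00) = 0xd3800000
  opcode bits[31:27]=0x1a: dec/R
  [26:23] rd=7 = %r7

%r7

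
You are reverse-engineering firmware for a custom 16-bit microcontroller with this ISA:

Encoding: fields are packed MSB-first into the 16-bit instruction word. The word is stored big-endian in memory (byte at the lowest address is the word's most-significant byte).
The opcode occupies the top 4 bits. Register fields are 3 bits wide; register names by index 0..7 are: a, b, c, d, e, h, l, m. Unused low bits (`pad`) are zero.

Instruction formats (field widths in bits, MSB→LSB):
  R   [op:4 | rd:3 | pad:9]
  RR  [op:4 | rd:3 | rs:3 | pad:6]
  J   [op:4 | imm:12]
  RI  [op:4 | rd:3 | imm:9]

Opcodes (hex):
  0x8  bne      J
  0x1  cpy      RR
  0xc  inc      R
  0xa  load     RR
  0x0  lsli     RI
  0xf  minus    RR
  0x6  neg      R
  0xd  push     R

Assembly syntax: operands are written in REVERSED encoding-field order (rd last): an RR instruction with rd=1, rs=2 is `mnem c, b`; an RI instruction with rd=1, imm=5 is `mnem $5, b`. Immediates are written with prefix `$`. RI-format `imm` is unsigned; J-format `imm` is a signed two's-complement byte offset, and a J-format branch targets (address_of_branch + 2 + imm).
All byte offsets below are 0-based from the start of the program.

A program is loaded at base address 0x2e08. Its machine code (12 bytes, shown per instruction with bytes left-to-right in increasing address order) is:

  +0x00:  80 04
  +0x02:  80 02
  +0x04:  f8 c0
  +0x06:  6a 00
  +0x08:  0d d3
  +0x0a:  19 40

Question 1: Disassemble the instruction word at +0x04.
minus d, e

+0x04: f8 c0 ⇒ word 0xf8c0 (big)
  op=0xf8c0>>12=0xf ⇒ minus (RR)
  rd: (w>>9)&0x7=0x4 → e
  rs: (w>>6)&0x7=0x3 → d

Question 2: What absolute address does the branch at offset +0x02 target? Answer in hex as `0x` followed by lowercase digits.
0x2e0e

off 0x02: read 80 02 as big → 0x8002
  top 4b → 0x8 → bne [J]
  [11:0] imm=2 = $2
  target = base 0x2e08 + off 0x02 + 2 + imm 2 = 0x2e0e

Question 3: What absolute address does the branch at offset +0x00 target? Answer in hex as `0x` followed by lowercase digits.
0x2e0e

[00] 80 04 → 0x8004
  op=0x8004>>12=0x8 ⇒ bne (J)
  [11:0] imm=4 = $4
  target = base 0x2e08 + off 0x00 + 2 + imm 4 = 0x2e0e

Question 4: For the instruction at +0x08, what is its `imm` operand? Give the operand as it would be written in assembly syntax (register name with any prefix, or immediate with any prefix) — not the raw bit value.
$467

off 0x08: read 0d d3 as big → 0x0dd3
  opcode bits[15:12]=0x0: lsli/RI
  [11:9] rd=6 = l
  [8:0] imm=467 = $467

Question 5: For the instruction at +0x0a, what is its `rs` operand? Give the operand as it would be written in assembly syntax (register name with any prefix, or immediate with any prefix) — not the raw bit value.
+0x0a: 19 40 ⇒ word 0x1940 (big)
  op=0x1940>>12=0x1 ⇒ cpy (RR)
  [11:9] rd=4 = e
  [8:6] rs=5 = h

h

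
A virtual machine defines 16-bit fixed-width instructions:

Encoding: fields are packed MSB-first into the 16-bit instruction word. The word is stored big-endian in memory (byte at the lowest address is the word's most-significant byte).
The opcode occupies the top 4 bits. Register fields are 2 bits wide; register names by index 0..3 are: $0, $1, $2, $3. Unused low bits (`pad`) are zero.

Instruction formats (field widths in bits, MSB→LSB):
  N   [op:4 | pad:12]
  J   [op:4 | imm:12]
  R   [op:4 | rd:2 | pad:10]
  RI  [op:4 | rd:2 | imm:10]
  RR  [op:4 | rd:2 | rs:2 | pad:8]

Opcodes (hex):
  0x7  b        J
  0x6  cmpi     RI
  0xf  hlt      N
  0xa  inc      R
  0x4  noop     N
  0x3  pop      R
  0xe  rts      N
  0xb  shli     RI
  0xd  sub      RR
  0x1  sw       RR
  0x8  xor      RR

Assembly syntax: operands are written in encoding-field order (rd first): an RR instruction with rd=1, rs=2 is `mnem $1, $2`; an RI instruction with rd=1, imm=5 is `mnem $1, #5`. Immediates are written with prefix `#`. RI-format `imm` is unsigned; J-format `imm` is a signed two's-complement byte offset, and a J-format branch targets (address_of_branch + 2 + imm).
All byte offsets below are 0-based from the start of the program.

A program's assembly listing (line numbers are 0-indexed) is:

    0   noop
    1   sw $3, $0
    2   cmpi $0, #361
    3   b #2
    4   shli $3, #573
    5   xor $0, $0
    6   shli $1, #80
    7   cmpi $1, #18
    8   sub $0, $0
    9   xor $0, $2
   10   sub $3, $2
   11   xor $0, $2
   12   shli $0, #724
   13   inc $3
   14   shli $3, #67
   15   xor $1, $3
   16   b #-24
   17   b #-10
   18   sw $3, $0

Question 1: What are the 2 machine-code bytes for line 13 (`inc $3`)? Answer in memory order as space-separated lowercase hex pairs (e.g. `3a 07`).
13. inc fields op=0xa:4|rd=3:2|pad=0:10 → word ac00h → ac 00

ac 00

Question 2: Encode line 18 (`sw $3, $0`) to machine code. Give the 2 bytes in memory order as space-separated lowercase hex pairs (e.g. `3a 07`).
1c 00

18. sw fields op=0x1:4|rd=3:2|rs=0:2|pad=0:8 → word 1c00h → 1c 00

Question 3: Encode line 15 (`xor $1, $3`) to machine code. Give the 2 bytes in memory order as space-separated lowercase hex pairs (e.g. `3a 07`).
line 15 (xor): pack op=0x8:4|rd=1:2|rs=3:2|pad=0:8 = 0x8700; big→ 87 00

87 00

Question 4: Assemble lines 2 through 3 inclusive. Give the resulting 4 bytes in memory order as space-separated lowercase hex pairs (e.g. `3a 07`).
line 2 (cmpi): pack op=0x6:4|rd=0:2|imm=361:10 = 0x6169; big→ 61 69
line 3 (b): pack op=0x7:4|imm=2:12 = 0x7002; big→ 70 02

61 69 70 02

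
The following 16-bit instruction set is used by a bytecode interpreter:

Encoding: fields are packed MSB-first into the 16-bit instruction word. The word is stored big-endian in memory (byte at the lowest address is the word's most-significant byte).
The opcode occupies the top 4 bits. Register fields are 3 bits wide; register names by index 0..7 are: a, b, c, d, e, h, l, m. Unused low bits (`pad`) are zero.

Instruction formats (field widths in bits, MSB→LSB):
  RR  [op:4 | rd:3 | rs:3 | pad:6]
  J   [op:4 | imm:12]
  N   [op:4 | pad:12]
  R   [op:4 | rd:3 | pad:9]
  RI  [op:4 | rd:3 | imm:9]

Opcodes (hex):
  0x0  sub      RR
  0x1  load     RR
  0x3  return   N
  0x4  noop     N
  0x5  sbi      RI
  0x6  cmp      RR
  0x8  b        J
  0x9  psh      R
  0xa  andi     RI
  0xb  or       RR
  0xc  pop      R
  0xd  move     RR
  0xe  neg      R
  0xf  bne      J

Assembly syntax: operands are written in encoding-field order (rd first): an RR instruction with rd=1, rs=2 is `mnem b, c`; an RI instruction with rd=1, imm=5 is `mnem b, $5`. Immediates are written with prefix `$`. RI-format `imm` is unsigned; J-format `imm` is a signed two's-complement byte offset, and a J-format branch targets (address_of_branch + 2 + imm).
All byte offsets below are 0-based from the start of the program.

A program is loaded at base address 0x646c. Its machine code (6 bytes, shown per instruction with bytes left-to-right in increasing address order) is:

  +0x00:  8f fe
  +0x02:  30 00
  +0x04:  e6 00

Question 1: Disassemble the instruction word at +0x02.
[02] 30 00 → 0x3000
  opcode bits[15:12]=0x3: return/N

return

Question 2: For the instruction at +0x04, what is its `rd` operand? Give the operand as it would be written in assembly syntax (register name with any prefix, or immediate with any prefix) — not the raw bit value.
+0x04: e6 00 ⇒ word 0xe600 (big)
  opcode bits[15:12]=0xe: neg/R
  rd: (w>>9)&0x7=0x3 → d

d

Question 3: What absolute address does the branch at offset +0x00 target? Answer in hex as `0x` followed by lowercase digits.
@+00  big-endian(8f fe) = 0x8ffe
  op=0x8ffe>>12=0x8 ⇒ b (J)
  imm@[11:0]=0xffe (s12→-2) ⇒ $-2
  target = base 0x646c + off 0x00 + 2 + imm -2 = 0x646c

0x646c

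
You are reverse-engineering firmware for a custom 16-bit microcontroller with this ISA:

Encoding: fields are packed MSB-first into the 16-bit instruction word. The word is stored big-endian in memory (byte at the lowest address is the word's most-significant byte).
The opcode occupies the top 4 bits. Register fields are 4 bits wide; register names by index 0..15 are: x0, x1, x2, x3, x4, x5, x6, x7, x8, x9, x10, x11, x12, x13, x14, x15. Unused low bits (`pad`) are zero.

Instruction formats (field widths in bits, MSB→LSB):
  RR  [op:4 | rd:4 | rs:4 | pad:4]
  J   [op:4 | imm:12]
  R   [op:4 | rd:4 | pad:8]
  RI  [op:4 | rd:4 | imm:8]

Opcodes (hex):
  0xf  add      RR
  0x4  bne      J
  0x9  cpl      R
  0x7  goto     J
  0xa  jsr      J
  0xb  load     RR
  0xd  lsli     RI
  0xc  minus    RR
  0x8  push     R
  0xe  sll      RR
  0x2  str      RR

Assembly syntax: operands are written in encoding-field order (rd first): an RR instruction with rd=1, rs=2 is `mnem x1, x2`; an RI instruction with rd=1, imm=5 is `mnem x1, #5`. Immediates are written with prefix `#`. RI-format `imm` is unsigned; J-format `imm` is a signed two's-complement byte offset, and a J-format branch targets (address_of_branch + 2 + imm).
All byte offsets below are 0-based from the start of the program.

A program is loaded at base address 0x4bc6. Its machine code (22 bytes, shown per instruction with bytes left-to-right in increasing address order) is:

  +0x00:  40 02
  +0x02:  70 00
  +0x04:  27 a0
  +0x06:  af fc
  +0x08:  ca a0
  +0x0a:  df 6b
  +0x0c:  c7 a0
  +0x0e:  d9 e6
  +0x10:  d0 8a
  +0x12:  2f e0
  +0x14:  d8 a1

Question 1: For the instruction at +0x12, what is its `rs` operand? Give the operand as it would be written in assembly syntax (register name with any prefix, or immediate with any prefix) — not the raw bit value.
+0x12: 2f e0 ⇒ word 0x2fe0 (big)
  op=0x2fe0>>12=0x2 ⇒ str (RR)
  rd: (w>>8)&0xf=0xf → x15
  rs: (w>>4)&0xf=0xe → x14

x14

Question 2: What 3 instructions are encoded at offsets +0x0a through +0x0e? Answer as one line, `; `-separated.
lsli x15, #107; minus x7, x10; lsli x9, #230

@+0a  big-endian(df 6b) = 0xdf6b
  top 4b → 0xd → lsli [RI]
  rd@[11:8]=0xf ⇒ x15
  imm@[7:0]=0x6b ⇒ #107
@+0c  big-endian(c7 a0) = 0xc7a0
  top 4b → 0xc → minus [RR]
  rd@[11:8]=0x7 ⇒ x7
  rs@[7:4]=0xa ⇒ x10
@+0e  big-endian(d9 e6) = 0xd9e6
  top 4b → 0xd → lsli [RI]
  rd@[11:8]=0x9 ⇒ x9
  imm@[7:0]=0xe6 ⇒ #230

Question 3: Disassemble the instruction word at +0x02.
off 0x02: read 70 00 as big → 0x7000
  top 4b → 0x7 → goto [J]
  [11:0] imm=0 = #0

goto #0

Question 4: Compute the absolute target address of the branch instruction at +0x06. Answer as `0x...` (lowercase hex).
[06] af fc → 0xaffc
  top 4b → 0xa → jsr [J]
  imm@[11:0]=0xffc (s12→-4) ⇒ #-4
  target = base 0x4bc6 + off 0x06 + 2 + imm -4 = 0x4bca

0x4bca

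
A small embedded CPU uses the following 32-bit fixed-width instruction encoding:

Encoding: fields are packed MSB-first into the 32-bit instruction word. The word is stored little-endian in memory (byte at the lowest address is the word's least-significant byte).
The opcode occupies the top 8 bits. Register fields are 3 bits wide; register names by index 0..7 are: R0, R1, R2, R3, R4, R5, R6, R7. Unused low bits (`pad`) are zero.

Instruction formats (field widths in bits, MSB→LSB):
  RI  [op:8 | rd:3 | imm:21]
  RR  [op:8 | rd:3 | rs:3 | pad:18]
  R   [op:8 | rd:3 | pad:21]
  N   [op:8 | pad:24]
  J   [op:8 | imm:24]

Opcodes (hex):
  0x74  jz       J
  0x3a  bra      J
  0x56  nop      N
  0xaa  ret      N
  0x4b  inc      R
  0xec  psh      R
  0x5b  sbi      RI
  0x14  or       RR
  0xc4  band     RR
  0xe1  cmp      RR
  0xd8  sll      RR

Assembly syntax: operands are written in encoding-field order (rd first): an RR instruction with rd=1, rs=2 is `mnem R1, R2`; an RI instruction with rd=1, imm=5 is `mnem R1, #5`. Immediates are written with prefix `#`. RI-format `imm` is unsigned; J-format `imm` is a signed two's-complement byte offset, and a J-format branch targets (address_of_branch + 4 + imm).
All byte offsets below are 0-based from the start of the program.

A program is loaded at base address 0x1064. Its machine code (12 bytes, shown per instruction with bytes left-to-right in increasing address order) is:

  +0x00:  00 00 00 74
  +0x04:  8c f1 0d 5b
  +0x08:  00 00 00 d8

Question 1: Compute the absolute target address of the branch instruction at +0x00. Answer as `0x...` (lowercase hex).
+0x00: 00 00 00 74 ⇒ word 0x74000000 (little)
  opcode bits[31:24]=0x74: jz/J
  imm: (w>>0)&0xffffff=0x0 → #0
  target = base 0x1064 + off 0x00 + 4 + imm 0 = 0x1068

0x1068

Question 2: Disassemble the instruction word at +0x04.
@+04  little-endian(8c f1 0d 5b) = 0x5b0df18c
  top 8b → 0x5b → sbi [RI]
  rd: (w>>21)&0x7=0x0 → R0
  imm: (w>>0)&0x1fffff=0xdf18c → #913804

sbi R0, #913804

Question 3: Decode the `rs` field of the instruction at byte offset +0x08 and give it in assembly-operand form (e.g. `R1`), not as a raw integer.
R0

[08] 00 00 00 d8 → 0xd8000000
  op=0xd8000000>>24=0xd8 ⇒ sll (RR)
  [23:21] rd=0 = R0
  [20:18] rs=0 = R0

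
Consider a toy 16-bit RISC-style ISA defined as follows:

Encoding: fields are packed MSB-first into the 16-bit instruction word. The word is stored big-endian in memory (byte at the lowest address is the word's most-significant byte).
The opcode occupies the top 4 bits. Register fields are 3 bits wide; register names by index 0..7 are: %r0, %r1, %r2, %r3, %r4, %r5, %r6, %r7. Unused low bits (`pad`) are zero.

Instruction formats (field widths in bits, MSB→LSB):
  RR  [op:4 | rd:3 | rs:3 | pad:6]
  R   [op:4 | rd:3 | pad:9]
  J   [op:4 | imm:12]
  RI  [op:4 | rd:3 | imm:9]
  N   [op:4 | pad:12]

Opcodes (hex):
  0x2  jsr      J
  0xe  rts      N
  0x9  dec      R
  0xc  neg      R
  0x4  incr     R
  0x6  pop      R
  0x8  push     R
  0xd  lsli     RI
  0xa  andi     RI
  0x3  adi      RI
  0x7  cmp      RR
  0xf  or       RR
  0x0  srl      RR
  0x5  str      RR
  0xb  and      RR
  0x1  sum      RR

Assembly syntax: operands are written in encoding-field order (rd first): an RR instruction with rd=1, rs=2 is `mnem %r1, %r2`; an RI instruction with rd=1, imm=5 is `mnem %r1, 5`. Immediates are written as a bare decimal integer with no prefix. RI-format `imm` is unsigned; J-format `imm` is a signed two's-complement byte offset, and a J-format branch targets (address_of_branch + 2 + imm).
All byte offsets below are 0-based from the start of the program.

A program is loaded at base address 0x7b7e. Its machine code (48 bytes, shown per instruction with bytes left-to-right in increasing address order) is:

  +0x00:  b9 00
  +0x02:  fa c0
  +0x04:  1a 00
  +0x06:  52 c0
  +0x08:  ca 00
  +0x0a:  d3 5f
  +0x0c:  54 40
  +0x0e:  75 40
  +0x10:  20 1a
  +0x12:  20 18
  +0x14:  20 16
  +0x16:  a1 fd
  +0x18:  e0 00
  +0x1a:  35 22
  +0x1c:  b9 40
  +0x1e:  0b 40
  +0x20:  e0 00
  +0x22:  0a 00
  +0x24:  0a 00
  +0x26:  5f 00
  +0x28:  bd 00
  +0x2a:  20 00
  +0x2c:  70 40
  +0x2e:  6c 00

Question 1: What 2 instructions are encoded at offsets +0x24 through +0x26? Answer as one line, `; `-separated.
srl %r5, %r0; str %r7, %r4

[24] 0a 00 → 0x0a00
  op=0x0a00>>12=0x0 ⇒ srl (RR)
  [11:9] rd=5 = %r5
  [8:6] rs=0 = %r0
[26] 5f 00 → 0x5f00
  op=0x5f00>>12=0x5 ⇒ str (RR)
  [11:9] rd=7 = %r7
  [8:6] rs=4 = %r4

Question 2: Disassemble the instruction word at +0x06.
+0x06: 52 c0 ⇒ word 0x52c0 (big)
  top 4b → 0x5 → str [RR]
  [11:9] rd=1 = %r1
  [8:6] rs=3 = %r3

str %r1, %r3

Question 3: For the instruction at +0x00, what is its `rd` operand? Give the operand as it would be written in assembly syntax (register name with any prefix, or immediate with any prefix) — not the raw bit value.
%r4

[00] b9 00 → 0xb900
  opcode bits[15:12]=0xb: and/RR
  [11:9] rd=4 = %r4
  [8:6] rs=4 = %r4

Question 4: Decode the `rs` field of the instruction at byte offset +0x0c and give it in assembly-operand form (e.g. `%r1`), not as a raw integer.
%r1

[0c] 54 40 → 0x5440
  op=0x5440>>12=0x5 ⇒ str (RR)
  [11:9] rd=2 = %r2
  [8:6] rs=1 = %r1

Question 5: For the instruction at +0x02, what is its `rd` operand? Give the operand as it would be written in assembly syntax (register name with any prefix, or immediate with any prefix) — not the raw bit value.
off 0x02: read fa c0 as big → 0xfac0
  op=0xfac0>>12=0xf ⇒ or (RR)
  [11:9] rd=5 = %r5
  [8:6] rs=3 = %r3

%r5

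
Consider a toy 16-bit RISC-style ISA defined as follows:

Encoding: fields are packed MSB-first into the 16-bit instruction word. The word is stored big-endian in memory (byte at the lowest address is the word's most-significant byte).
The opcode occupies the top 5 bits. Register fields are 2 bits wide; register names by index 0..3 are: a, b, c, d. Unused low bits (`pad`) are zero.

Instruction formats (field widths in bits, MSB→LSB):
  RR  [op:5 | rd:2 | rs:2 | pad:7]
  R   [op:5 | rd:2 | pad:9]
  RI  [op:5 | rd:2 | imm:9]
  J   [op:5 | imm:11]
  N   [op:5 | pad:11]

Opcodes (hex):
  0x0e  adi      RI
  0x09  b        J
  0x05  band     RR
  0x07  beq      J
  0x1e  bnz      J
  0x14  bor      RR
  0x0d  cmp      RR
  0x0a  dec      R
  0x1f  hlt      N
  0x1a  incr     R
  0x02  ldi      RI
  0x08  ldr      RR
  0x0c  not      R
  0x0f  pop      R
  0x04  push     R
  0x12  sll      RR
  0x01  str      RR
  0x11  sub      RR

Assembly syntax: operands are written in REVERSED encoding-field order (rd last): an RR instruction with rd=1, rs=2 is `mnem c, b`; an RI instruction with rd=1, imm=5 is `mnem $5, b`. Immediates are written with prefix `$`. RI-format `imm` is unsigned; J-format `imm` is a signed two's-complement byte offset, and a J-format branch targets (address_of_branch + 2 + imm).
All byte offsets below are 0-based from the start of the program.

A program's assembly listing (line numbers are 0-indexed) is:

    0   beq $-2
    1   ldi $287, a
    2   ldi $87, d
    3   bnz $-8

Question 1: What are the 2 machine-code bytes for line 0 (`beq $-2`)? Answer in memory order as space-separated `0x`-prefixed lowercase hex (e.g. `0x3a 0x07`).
0x3f 0xfe

L0: beq op=0x7:5|imm=-2:11 ⇒ 0x3ffe ⇒ big 3f fe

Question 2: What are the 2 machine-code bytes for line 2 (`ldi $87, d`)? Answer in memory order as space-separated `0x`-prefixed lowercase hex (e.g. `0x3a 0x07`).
2. ldi fields op=0x2:5|rd=3:2|imm=87:9 → word 1657h → 16 57

0x16 0x57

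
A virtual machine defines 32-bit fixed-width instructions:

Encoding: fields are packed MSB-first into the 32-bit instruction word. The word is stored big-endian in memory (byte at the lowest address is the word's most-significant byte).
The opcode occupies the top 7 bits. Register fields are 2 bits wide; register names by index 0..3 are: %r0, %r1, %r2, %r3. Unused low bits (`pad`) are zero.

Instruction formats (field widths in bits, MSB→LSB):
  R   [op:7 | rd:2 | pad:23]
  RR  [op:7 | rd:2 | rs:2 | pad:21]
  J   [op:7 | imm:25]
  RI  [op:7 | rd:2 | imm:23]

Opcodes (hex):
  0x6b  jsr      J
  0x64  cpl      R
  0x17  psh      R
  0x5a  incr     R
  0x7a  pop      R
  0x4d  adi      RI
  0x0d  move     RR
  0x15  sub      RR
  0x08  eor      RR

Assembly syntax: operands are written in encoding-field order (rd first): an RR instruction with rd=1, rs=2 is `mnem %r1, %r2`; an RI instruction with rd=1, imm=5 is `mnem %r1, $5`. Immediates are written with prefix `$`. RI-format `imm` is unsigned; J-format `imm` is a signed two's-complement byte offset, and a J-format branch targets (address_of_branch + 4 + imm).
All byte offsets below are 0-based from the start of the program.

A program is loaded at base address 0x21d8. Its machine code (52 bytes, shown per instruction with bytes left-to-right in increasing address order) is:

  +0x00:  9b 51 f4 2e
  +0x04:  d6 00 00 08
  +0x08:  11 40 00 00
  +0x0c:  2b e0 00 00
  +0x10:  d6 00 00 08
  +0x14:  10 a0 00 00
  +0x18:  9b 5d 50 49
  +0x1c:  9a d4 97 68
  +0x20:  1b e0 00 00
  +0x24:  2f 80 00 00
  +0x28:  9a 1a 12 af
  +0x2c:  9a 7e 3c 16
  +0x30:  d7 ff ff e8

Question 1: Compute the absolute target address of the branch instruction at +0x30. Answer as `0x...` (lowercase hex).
0x21f4

off 0x30: read d7 ff ff e8 as big → 0xd7ffffe8
  top 7b → 0x6b → jsr [J]
  imm@[24:0]=0x1ffffe8 (s25→-24) ⇒ $-24
  target = base 0x21d8 + off 0x30 + 4 + imm -24 = 0x21f4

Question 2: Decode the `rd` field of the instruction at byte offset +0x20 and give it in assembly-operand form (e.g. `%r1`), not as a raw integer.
%r3

off 0x20: read 1b e0 00 00 as big → 0x1be00000
  top 7b → 0xd → move [RR]
  [24:23] rd=3 = %r3
  [22:21] rs=3 = %r3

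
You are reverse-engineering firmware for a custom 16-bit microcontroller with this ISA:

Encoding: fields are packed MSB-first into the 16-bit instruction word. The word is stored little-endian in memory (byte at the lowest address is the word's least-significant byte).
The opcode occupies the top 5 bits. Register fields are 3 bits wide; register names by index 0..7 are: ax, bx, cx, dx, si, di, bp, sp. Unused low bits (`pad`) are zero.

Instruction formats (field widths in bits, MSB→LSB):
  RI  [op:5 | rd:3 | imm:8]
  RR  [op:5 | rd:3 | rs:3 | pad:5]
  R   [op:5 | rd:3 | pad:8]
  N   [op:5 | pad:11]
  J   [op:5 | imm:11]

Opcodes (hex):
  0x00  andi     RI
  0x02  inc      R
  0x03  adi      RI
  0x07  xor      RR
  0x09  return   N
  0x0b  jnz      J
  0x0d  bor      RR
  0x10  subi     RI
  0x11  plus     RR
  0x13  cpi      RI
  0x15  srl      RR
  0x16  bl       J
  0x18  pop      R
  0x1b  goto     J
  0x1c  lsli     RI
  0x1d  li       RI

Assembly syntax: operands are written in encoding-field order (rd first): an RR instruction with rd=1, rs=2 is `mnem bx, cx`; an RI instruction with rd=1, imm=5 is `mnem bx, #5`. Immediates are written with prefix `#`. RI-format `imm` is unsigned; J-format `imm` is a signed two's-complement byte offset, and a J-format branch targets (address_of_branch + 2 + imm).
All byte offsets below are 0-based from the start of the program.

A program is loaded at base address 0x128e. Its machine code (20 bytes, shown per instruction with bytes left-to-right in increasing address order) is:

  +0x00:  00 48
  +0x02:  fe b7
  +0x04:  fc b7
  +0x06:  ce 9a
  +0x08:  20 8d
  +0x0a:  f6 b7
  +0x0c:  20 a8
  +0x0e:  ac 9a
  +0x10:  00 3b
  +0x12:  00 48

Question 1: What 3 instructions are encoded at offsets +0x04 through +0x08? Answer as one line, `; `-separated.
[04] fc b7 → 0xb7fc
  opcode bits[15:11]=0x16: bl/J
  imm@[10:0]=0x7fc (s11→-4) ⇒ #-4
[06] ce 9a → 0x9ace
  opcode bits[15:11]=0x13: cpi/RI
  rd@[10:8]=0x2 ⇒ cx
  imm@[7:0]=0xce ⇒ #206
[08] 20 8d → 0x8d20
  opcode bits[15:11]=0x11: plus/RR
  rd@[10:8]=0x5 ⇒ di
  rs@[7:5]=0x1 ⇒ bx

bl #-4; cpi cx, #206; plus di, bx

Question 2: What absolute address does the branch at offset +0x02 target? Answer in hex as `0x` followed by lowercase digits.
0x1290

[02] fe b7 → 0xb7fe
  op=0xb7fe>>11=0x16 ⇒ bl (J)
  [10:0] imm=2046 (s11→-2) = #-2
  target = base 0x128e + off 0x02 + 2 + imm -2 = 0x1290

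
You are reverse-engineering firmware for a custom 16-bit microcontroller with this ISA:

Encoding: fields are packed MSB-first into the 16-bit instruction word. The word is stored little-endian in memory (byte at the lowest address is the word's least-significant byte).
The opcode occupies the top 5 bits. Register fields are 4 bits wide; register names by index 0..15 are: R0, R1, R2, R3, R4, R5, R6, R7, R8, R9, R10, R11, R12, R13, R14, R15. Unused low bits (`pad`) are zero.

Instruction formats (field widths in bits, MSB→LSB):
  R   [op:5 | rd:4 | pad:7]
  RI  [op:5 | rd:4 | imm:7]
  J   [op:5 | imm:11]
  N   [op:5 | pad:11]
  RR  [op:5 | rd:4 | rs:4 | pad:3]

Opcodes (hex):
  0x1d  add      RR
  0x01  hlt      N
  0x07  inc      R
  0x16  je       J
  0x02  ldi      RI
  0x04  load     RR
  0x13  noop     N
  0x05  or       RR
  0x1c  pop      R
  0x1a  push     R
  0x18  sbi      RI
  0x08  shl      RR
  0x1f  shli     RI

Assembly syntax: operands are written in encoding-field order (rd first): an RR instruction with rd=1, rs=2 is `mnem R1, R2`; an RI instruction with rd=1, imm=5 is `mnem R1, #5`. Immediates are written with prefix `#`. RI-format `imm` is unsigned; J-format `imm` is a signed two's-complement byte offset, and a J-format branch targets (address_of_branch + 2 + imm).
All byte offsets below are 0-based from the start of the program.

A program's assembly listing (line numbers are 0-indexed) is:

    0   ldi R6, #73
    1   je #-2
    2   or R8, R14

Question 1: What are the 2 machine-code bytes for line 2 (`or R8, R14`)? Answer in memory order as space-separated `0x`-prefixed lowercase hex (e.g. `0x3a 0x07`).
0x70 0x2c

2. or fields op=0x5:5|rd=8:4|rs=14:4|pad=0:3 → word 2c70h → 70 2c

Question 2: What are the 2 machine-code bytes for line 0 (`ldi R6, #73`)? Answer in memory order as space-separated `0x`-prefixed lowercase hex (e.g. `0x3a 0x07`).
0x49 0x13

line 0 (ldi): pack op=0x2:5|rd=6:4|imm=73:7 = 0x1349; little→ 49 13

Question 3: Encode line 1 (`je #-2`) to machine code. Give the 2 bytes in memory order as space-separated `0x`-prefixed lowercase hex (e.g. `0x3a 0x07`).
line 1 (je): pack op=0x16:5|imm=-2:11 = 0xb7fe; little→ fe b7

0xfe 0xb7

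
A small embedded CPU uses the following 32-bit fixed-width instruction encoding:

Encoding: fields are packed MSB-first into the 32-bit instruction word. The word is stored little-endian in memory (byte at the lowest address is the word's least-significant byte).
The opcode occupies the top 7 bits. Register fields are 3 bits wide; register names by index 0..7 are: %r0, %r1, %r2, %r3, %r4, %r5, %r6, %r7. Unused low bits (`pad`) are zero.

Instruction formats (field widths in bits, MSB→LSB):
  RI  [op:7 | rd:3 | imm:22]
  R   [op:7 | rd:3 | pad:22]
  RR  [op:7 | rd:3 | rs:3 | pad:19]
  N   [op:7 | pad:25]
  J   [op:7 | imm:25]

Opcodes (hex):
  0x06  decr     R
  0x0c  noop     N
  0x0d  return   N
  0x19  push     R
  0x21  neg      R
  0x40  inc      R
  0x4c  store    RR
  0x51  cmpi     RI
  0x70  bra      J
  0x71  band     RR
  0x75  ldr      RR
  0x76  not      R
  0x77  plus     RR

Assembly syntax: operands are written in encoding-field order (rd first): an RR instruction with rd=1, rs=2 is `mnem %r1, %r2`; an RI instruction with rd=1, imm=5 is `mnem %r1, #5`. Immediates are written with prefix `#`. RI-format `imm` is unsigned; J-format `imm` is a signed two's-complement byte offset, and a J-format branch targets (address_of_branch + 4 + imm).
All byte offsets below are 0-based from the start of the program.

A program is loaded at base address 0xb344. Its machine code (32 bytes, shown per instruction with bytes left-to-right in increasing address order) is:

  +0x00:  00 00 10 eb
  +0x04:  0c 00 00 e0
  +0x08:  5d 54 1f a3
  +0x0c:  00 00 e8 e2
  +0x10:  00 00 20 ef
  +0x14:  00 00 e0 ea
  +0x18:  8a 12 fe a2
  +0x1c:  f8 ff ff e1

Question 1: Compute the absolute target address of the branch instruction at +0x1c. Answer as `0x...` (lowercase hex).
[1c] f8 ff ff e1 → 0xe1fffff8
  opcode bits[31:25]=0x70: bra/J
  imm@[24:0]=0x1fffff8 (s25→-8) ⇒ #-8
  target = base 0xb344 + off 0x1c + 4 + imm -8 = 0xb35c

0xb35c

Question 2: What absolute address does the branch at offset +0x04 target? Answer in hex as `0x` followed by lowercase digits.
@+04  little-endian(0c 00 00 e0) = 0xe000000c
  op=0xe000000c>>25=0x70 ⇒ bra (J)
  [24:0] imm=12 = #12
  target = base 0xb344 + off 0x04 + 4 + imm 12 = 0xb358

0xb358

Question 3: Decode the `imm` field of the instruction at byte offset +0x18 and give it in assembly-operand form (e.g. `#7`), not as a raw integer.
#4067978

[18] 8a 12 fe a2 → 0xa2fe128a
  top 7b → 0x51 → cmpi [RI]
  rd@[24:22]=0x3 ⇒ %r3
  imm@[21:0]=0x3e128a ⇒ #4067978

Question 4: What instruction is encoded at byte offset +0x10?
plus %r4, %r4

+0x10: 00 00 20 ef ⇒ word 0xef200000 (little)
  opcode bits[31:25]=0x77: plus/RR
  rd@[24:22]=0x4 ⇒ %r4
  rs@[21:19]=0x4 ⇒ %r4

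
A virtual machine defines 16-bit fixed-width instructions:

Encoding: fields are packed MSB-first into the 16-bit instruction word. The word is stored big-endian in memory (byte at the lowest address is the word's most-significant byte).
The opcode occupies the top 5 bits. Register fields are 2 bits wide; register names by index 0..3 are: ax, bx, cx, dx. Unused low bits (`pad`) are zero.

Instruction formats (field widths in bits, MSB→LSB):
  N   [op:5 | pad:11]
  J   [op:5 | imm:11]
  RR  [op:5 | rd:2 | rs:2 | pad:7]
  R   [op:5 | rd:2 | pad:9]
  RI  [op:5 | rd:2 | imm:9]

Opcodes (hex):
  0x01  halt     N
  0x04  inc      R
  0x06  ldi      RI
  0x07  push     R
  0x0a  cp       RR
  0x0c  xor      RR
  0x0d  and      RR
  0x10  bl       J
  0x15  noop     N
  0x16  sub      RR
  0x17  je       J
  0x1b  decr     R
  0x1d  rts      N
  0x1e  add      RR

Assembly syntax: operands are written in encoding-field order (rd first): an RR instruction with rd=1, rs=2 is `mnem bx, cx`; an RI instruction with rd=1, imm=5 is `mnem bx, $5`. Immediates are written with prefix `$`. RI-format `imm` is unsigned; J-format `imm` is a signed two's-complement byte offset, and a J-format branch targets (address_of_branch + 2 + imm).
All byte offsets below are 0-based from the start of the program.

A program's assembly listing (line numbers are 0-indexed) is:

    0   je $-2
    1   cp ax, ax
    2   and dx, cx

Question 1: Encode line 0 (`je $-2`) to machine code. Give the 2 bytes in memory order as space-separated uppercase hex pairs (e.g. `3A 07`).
BF FE

0. je fields op=0x17:5|imm=-2:11 → word bffeh → bf fe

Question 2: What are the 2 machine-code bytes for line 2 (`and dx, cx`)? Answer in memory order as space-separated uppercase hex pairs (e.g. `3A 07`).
6F 00

L2: and op=0xd:5|rd=3:2|rs=2:2|pad=0:7 ⇒ 0x6f00 ⇒ big 6f 00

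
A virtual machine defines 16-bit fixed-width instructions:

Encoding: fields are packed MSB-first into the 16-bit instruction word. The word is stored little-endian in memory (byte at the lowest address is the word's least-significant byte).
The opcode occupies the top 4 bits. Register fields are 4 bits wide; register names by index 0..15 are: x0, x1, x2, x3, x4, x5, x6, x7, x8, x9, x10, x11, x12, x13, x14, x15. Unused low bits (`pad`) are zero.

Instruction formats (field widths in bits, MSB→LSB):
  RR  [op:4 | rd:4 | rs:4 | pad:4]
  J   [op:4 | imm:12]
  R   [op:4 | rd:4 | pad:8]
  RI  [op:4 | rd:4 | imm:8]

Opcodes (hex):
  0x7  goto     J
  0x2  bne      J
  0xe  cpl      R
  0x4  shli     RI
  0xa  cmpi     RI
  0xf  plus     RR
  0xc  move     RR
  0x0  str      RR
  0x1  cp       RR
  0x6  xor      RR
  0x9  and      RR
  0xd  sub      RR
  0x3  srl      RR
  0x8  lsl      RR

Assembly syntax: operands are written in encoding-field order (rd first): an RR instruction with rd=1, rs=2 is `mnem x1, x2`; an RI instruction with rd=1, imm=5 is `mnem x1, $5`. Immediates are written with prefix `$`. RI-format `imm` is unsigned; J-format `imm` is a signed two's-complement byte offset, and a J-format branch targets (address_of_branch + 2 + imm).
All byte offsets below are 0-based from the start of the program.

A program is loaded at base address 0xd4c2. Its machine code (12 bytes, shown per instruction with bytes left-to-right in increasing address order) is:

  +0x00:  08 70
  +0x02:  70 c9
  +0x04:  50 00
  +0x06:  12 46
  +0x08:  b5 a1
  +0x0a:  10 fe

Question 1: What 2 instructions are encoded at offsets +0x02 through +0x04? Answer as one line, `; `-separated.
+0x02: 70 c9 ⇒ word 0xc970 (little)
  op=0xc970>>12=0xc ⇒ move (RR)
  rd: (w>>8)&0xf=0x9 → x9
  rs: (w>>4)&0xf=0x7 → x7
+0x04: 50 00 ⇒ word 0x0050 (little)
  op=0x0050>>12=0x0 ⇒ str (RR)
  rd: (w>>8)&0xf=0x0 → x0
  rs: (w>>4)&0xf=0x5 → x5

move x9, x7; str x0, x5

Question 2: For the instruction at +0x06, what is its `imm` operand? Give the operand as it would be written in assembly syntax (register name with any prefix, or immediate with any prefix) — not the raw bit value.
@+06  little-endian(12 46) = 0x4612
  top 4b → 0x4 → shli [RI]
  rd: (w>>8)&0xf=0x6 → x6
  imm: (w>>0)&0xff=0x12 → $18

$18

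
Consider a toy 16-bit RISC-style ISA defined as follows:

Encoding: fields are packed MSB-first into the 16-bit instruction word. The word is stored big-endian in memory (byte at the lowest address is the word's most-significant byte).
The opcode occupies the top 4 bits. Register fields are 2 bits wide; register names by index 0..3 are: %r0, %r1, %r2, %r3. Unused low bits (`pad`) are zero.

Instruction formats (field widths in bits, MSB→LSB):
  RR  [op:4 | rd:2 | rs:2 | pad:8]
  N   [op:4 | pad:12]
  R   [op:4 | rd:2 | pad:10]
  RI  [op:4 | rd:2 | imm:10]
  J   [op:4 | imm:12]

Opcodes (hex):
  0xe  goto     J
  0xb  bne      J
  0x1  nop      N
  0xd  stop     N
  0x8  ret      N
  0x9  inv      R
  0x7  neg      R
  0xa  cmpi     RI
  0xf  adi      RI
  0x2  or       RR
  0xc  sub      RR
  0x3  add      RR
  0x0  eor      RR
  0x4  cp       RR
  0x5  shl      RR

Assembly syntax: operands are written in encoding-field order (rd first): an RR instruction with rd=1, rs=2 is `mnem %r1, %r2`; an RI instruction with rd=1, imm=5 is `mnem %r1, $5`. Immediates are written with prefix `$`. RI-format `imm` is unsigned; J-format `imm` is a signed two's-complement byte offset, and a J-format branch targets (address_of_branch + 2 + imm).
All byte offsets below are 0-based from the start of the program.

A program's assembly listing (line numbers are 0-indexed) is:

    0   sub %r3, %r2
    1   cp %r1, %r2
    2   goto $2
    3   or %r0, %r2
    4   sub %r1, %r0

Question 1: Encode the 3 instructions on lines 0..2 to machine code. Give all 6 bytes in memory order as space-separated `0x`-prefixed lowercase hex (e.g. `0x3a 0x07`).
0xce 0x00 0x46 0x00 0xe0 0x02

0. sub fields op=0xc:4|rd=3:2|rs=2:2|pad=0:8 → word ce00h → ce 00
1. cp fields op=0x4:4|rd=1:2|rs=2:2|pad=0:8 → word 4600h → 46 00
2. goto fields op=0xe:4|imm=2:12 → word e002h → e0 02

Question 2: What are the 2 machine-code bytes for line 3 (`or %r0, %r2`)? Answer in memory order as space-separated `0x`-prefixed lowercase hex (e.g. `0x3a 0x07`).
3. or fields op=0x2:4|rd=0:2|rs=2:2|pad=0:8 → word 2200h → 22 00

0x22 0x00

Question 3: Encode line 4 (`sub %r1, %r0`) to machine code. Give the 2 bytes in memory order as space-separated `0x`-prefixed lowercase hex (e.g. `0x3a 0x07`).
0xc4 0x00

line 4 (sub): pack op=0xc:4|rd=1:2|rs=0:2|pad=0:8 = 0xc400; big→ c4 00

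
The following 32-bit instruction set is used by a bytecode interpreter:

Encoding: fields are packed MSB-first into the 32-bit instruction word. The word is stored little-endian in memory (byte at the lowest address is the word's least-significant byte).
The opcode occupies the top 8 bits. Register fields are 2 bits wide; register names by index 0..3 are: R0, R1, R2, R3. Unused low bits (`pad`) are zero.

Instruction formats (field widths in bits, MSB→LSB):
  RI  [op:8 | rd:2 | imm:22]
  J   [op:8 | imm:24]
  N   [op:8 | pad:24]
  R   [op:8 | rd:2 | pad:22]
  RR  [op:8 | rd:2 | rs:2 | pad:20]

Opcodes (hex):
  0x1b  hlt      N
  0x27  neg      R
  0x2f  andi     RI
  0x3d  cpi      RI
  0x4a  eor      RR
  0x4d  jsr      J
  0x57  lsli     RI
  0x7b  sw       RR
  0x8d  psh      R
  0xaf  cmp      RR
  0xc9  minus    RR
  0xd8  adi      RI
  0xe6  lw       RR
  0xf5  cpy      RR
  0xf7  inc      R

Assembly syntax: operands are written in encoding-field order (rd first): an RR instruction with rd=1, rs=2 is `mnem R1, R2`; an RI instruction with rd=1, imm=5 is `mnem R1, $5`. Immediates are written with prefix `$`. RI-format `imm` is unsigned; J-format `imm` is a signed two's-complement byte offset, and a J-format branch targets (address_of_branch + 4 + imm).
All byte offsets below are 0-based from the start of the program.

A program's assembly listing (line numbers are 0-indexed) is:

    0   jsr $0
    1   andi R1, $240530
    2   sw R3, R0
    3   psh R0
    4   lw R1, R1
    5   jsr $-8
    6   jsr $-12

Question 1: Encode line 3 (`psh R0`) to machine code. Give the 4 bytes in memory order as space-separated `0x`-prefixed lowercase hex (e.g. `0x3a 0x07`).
3. psh fields op=0x8d:8|rd=0:2|pad=0:22 → word 8d000000h → 00 00 00 8d

0x00 0x00 0x00 0x8d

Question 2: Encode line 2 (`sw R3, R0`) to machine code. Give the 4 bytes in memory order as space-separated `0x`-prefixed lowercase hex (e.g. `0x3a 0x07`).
2. sw fields op=0x7b:8|rd=3:2|rs=0:2|pad=0:20 → word 7bc00000h → 00 00 c0 7b

0x00 0x00 0xc0 0x7b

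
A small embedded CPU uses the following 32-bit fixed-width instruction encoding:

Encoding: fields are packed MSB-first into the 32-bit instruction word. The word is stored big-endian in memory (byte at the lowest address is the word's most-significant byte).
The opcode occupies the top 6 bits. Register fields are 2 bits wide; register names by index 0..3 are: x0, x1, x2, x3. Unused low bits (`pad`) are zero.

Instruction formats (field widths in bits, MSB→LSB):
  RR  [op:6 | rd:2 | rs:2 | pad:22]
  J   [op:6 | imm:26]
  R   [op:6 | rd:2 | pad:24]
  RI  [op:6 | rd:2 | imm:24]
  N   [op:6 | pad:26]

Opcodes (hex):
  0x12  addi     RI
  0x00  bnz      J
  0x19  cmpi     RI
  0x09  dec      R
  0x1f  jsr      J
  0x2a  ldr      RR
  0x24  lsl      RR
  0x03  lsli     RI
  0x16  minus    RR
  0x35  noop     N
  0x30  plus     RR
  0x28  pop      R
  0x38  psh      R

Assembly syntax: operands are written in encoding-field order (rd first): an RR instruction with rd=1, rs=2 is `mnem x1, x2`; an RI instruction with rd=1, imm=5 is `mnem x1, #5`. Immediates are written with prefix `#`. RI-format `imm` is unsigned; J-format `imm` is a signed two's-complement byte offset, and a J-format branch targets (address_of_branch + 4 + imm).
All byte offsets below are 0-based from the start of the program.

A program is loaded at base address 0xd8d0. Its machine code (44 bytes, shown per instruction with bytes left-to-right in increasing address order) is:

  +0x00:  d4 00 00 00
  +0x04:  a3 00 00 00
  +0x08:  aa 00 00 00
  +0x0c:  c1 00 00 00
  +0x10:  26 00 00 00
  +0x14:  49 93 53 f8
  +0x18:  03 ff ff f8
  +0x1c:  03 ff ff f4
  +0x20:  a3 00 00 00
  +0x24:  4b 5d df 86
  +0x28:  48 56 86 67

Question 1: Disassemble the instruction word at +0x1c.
bnz #-12

+0x1c: 03 ff ff f4 ⇒ word 0x03fffff4 (big)
  op=0x03fffff4>>26=0x0 ⇒ bnz (J)
  imm: (w>>0)&0x3ffffff=0x3fffff4 (s26→-12) → #-12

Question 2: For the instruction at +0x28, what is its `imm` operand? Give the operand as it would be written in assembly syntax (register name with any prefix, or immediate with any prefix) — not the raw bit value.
off 0x28: read 48 56 86 67 as big → 0x48568667
  opcode bits[31:26]=0x12: addi/RI
  [25:24] rd=0 = x0
  [23:0] imm=5670503 = #5670503

#5670503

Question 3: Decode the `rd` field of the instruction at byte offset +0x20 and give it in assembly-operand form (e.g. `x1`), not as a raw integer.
off 0x20: read a3 00 00 00 as big → 0xa3000000
  op=0xa3000000>>26=0x28 ⇒ pop (R)
  rd: (w>>24)&0x3=0x3 → x3

x3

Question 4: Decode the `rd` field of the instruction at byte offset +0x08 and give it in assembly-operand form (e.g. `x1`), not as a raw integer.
off 0x08: read aa 00 00 00 as big → 0xaa000000
  opcode bits[31:26]=0x2a: ldr/RR
  [25:24] rd=2 = x2
  [23:22] rs=0 = x0

x2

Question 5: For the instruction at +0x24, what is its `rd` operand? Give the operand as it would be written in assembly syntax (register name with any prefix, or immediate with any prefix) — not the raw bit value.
+0x24: 4b 5d df 86 ⇒ word 0x4b5ddf86 (big)
  opcode bits[31:26]=0x12: addi/RI
  rd@[25:24]=0x3 ⇒ x3
  imm@[23:0]=0x5ddf86 ⇒ #6152070

x3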